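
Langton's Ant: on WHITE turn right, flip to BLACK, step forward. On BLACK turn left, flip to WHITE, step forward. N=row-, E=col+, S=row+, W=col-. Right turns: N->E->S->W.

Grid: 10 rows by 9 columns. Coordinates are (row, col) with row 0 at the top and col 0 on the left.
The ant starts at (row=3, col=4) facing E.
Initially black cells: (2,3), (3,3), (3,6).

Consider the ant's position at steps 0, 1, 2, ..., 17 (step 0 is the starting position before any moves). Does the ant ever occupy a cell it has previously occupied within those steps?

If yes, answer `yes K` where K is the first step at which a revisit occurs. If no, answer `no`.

Answer: yes 10

Derivation:
Step 1: on WHITE (3,4): turn R to S, flip to black, move to (4,4). |black|=4 — new cell
Step 2: on WHITE (4,4): turn R to W, flip to black, move to (4,3). |black|=5 — new cell
Step 3: on WHITE (4,3): turn R to N, flip to black, move to (3,3). |black|=6 — new cell
Step 4: on BLACK (3,3): turn L to W, flip to white, move to (3,2). |black|=5 — new cell
Step 5: on WHITE (3,2): turn R to N, flip to black, move to (2,2). |black|=6 — new cell
Step 6: on WHITE (2,2): turn R to E, flip to black, move to (2,3). |black|=7 — new cell
Step 7: on BLACK (2,3): turn L to N, flip to white, move to (1,3). |black|=6 — new cell
Step 8: on WHITE (1,3): turn R to E, flip to black, move to (1,4). |black|=7 — new cell
Step 9: on WHITE (1,4): turn R to S, flip to black, move to (2,4). |black|=8 — new cell
Step 10: on WHITE (2,4): turn R to W, flip to black, move to (2,3). |black|=9 — REVISIT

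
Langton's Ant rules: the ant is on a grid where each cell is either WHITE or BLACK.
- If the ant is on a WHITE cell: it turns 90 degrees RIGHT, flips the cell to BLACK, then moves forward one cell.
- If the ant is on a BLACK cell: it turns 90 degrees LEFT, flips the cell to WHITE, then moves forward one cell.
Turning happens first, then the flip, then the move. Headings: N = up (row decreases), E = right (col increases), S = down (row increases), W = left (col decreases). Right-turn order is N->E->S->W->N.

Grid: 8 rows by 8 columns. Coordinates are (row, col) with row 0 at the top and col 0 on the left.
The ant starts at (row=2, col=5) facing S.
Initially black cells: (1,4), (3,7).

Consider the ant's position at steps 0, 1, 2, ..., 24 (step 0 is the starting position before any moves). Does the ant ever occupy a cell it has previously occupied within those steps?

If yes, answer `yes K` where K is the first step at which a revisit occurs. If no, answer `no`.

Step 1: on WHITE (2,5): turn R to W, flip to black, move to (2,4). |black|=3 — new cell
Step 2: on WHITE (2,4): turn R to N, flip to black, move to (1,4). |black|=4 — new cell
Step 3: on BLACK (1,4): turn L to W, flip to white, move to (1,3). |black|=3 — new cell
Step 4: on WHITE (1,3): turn R to N, flip to black, move to (0,3). |black|=4 — new cell
Step 5: on WHITE (0,3): turn R to E, flip to black, move to (0,4). |black|=5 — new cell
Step 6: on WHITE (0,4): turn R to S, flip to black, move to (1,4). |black|=6 — REVISIT

Answer: yes 6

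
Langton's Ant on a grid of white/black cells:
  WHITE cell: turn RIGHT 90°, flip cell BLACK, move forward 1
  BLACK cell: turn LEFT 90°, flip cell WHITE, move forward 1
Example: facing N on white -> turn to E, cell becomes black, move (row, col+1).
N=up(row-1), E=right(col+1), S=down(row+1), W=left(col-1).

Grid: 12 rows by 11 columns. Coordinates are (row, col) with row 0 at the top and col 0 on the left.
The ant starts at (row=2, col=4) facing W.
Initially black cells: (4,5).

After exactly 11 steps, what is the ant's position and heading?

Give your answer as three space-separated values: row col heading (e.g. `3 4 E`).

Answer: 4 5 S

Derivation:
Step 1: on WHITE (2,4): turn R to N, flip to black, move to (1,4). |black|=2
Step 2: on WHITE (1,4): turn R to E, flip to black, move to (1,5). |black|=3
Step 3: on WHITE (1,5): turn R to S, flip to black, move to (2,5). |black|=4
Step 4: on WHITE (2,5): turn R to W, flip to black, move to (2,4). |black|=5
Step 5: on BLACK (2,4): turn L to S, flip to white, move to (3,4). |black|=4
Step 6: on WHITE (3,4): turn R to W, flip to black, move to (3,3). |black|=5
Step 7: on WHITE (3,3): turn R to N, flip to black, move to (2,3). |black|=6
Step 8: on WHITE (2,3): turn R to E, flip to black, move to (2,4). |black|=7
Step 9: on WHITE (2,4): turn R to S, flip to black, move to (3,4). |black|=8
Step 10: on BLACK (3,4): turn L to E, flip to white, move to (3,5). |black|=7
Step 11: on WHITE (3,5): turn R to S, flip to black, move to (4,5). |black|=8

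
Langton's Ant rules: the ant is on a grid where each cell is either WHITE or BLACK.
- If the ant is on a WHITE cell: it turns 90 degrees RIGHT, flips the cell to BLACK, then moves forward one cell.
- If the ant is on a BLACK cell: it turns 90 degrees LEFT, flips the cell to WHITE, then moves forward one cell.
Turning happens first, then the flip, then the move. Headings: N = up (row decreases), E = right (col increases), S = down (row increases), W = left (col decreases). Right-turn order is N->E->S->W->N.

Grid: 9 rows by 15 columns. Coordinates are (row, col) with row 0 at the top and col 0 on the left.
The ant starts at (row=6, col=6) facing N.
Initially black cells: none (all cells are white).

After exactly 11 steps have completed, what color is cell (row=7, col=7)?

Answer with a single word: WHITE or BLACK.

Step 1: on WHITE (6,6): turn R to E, flip to black, move to (6,7). |black|=1
Step 2: on WHITE (6,7): turn R to S, flip to black, move to (7,7). |black|=2
Step 3: on WHITE (7,7): turn R to W, flip to black, move to (7,6). |black|=3
Step 4: on WHITE (7,6): turn R to N, flip to black, move to (6,6). |black|=4
Step 5: on BLACK (6,6): turn L to W, flip to white, move to (6,5). |black|=3
Step 6: on WHITE (6,5): turn R to N, flip to black, move to (5,5). |black|=4
Step 7: on WHITE (5,5): turn R to E, flip to black, move to (5,6). |black|=5
Step 8: on WHITE (5,6): turn R to S, flip to black, move to (6,6). |black|=6
Step 9: on WHITE (6,6): turn R to W, flip to black, move to (6,5). |black|=7
Step 10: on BLACK (6,5): turn L to S, flip to white, move to (7,5). |black|=6
Step 11: on WHITE (7,5): turn R to W, flip to black, move to (7,4). |black|=7

Answer: BLACK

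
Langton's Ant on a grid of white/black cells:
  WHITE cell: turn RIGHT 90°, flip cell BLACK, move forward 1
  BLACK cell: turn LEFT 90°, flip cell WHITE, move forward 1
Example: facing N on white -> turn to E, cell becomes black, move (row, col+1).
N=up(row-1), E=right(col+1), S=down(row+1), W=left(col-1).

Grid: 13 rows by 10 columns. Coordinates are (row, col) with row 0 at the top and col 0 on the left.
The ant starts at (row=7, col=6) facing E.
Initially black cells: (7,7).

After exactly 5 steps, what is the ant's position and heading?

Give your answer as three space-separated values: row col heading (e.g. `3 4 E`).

Answer: 6 6 N

Derivation:
Step 1: on WHITE (7,6): turn R to S, flip to black, move to (8,6). |black|=2
Step 2: on WHITE (8,6): turn R to W, flip to black, move to (8,5). |black|=3
Step 3: on WHITE (8,5): turn R to N, flip to black, move to (7,5). |black|=4
Step 4: on WHITE (7,5): turn R to E, flip to black, move to (7,6). |black|=5
Step 5: on BLACK (7,6): turn L to N, flip to white, move to (6,6). |black|=4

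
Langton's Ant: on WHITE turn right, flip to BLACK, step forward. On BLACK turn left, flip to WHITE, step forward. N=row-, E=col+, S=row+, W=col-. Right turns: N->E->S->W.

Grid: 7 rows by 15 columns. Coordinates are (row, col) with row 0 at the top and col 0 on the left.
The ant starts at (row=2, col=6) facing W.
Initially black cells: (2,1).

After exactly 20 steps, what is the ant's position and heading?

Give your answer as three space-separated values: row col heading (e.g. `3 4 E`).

Answer: 4 8 E

Derivation:
Step 1: on WHITE (2,6): turn R to N, flip to black, move to (1,6). |black|=2
Step 2: on WHITE (1,6): turn R to E, flip to black, move to (1,7). |black|=3
Step 3: on WHITE (1,7): turn R to S, flip to black, move to (2,7). |black|=4
Step 4: on WHITE (2,7): turn R to W, flip to black, move to (2,6). |black|=5
Step 5: on BLACK (2,6): turn L to S, flip to white, move to (3,6). |black|=4
Step 6: on WHITE (3,6): turn R to W, flip to black, move to (3,5). |black|=5
Step 7: on WHITE (3,5): turn R to N, flip to black, move to (2,5). |black|=6
Step 8: on WHITE (2,5): turn R to E, flip to black, move to (2,6). |black|=7
Step 9: on WHITE (2,6): turn R to S, flip to black, move to (3,6). |black|=8
Step 10: on BLACK (3,6): turn L to E, flip to white, move to (3,7). |black|=7
Step 11: on WHITE (3,7): turn R to S, flip to black, move to (4,7). |black|=8
Step 12: on WHITE (4,7): turn R to W, flip to black, move to (4,6). |black|=9
Step 13: on WHITE (4,6): turn R to N, flip to black, move to (3,6). |black|=10
Step 14: on WHITE (3,6): turn R to E, flip to black, move to (3,7). |black|=11
Step 15: on BLACK (3,7): turn L to N, flip to white, move to (2,7). |black|=10
Step 16: on BLACK (2,7): turn L to W, flip to white, move to (2,6). |black|=9
Step 17: on BLACK (2,6): turn L to S, flip to white, move to (3,6). |black|=8
Step 18: on BLACK (3,6): turn L to E, flip to white, move to (3,7). |black|=7
Step 19: on WHITE (3,7): turn R to S, flip to black, move to (4,7). |black|=8
Step 20: on BLACK (4,7): turn L to E, flip to white, move to (4,8). |black|=7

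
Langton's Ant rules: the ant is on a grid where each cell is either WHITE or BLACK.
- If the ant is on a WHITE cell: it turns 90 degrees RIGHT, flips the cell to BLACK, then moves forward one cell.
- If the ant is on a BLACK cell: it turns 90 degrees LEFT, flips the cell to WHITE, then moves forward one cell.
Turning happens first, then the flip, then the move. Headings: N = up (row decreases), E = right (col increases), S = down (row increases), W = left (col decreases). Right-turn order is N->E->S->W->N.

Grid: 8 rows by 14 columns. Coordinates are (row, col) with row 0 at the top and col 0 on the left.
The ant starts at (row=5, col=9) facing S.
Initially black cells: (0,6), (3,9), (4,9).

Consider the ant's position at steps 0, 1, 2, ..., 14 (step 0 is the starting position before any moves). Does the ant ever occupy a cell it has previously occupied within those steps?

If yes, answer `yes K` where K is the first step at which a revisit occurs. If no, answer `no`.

Answer: yes 8

Derivation:
Step 1: on WHITE (5,9): turn R to W, flip to black, move to (5,8). |black|=4 — new cell
Step 2: on WHITE (5,8): turn R to N, flip to black, move to (4,8). |black|=5 — new cell
Step 3: on WHITE (4,8): turn R to E, flip to black, move to (4,9). |black|=6 — new cell
Step 4: on BLACK (4,9): turn L to N, flip to white, move to (3,9). |black|=5 — new cell
Step 5: on BLACK (3,9): turn L to W, flip to white, move to (3,8). |black|=4 — new cell
Step 6: on WHITE (3,8): turn R to N, flip to black, move to (2,8). |black|=5 — new cell
Step 7: on WHITE (2,8): turn R to E, flip to black, move to (2,9). |black|=6 — new cell
Step 8: on WHITE (2,9): turn R to S, flip to black, move to (3,9). |black|=7 — REVISIT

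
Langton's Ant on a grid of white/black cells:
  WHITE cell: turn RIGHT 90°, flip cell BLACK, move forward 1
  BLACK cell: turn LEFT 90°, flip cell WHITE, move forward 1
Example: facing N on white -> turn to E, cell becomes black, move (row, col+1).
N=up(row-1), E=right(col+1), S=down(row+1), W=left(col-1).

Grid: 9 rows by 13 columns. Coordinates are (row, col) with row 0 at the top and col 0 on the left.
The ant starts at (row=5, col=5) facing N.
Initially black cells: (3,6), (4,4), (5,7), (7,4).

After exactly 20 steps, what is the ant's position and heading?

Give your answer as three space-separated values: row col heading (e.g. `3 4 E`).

Step 1: on WHITE (5,5): turn R to E, flip to black, move to (5,6). |black|=5
Step 2: on WHITE (5,6): turn R to S, flip to black, move to (6,6). |black|=6
Step 3: on WHITE (6,6): turn R to W, flip to black, move to (6,5). |black|=7
Step 4: on WHITE (6,5): turn R to N, flip to black, move to (5,5). |black|=8
Step 5: on BLACK (5,5): turn L to W, flip to white, move to (5,4). |black|=7
Step 6: on WHITE (5,4): turn R to N, flip to black, move to (4,4). |black|=8
Step 7: on BLACK (4,4): turn L to W, flip to white, move to (4,3). |black|=7
Step 8: on WHITE (4,3): turn R to N, flip to black, move to (3,3). |black|=8
Step 9: on WHITE (3,3): turn R to E, flip to black, move to (3,4). |black|=9
Step 10: on WHITE (3,4): turn R to S, flip to black, move to (4,4). |black|=10
Step 11: on WHITE (4,4): turn R to W, flip to black, move to (4,3). |black|=11
Step 12: on BLACK (4,3): turn L to S, flip to white, move to (5,3). |black|=10
Step 13: on WHITE (5,3): turn R to W, flip to black, move to (5,2). |black|=11
Step 14: on WHITE (5,2): turn R to N, flip to black, move to (4,2). |black|=12
Step 15: on WHITE (4,2): turn R to E, flip to black, move to (4,3). |black|=13
Step 16: on WHITE (4,3): turn R to S, flip to black, move to (5,3). |black|=14
Step 17: on BLACK (5,3): turn L to E, flip to white, move to (5,4). |black|=13
Step 18: on BLACK (5,4): turn L to N, flip to white, move to (4,4). |black|=12
Step 19: on BLACK (4,4): turn L to W, flip to white, move to (4,3). |black|=11
Step 20: on BLACK (4,3): turn L to S, flip to white, move to (5,3). |black|=10

Answer: 5 3 S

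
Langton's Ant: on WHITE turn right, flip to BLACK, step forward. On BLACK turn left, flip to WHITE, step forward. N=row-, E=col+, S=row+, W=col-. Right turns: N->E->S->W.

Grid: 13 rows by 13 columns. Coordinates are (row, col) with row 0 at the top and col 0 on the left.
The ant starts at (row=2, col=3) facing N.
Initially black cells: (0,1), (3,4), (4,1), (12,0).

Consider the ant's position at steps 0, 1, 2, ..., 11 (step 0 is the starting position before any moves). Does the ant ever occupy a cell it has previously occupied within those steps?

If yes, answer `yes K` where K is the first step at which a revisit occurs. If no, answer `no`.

Step 1: on WHITE (2,3): turn R to E, flip to black, move to (2,4). |black|=5 — new cell
Step 2: on WHITE (2,4): turn R to S, flip to black, move to (3,4). |black|=6 — new cell
Step 3: on BLACK (3,4): turn L to E, flip to white, move to (3,5). |black|=5 — new cell
Step 4: on WHITE (3,5): turn R to S, flip to black, move to (4,5). |black|=6 — new cell
Step 5: on WHITE (4,5): turn R to W, flip to black, move to (4,4). |black|=7 — new cell
Step 6: on WHITE (4,4): turn R to N, flip to black, move to (3,4). |black|=8 — REVISIT

Answer: yes 6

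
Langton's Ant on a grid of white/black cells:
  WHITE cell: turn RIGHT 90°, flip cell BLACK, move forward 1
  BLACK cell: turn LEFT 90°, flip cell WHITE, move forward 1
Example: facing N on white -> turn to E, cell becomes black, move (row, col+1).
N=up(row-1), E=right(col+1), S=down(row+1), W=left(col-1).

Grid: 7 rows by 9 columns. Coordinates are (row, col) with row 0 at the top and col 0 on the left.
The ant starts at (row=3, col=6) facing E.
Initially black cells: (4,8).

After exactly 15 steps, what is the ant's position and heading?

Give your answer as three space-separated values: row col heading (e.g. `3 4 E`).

Answer: 3 5 S

Derivation:
Step 1: on WHITE (3,6): turn R to S, flip to black, move to (4,6). |black|=2
Step 2: on WHITE (4,6): turn R to W, flip to black, move to (4,5). |black|=3
Step 3: on WHITE (4,5): turn R to N, flip to black, move to (3,5). |black|=4
Step 4: on WHITE (3,5): turn R to E, flip to black, move to (3,6). |black|=5
Step 5: on BLACK (3,6): turn L to N, flip to white, move to (2,6). |black|=4
Step 6: on WHITE (2,6): turn R to E, flip to black, move to (2,7). |black|=5
Step 7: on WHITE (2,7): turn R to S, flip to black, move to (3,7). |black|=6
Step 8: on WHITE (3,7): turn R to W, flip to black, move to (3,6). |black|=7
Step 9: on WHITE (3,6): turn R to N, flip to black, move to (2,6). |black|=8
Step 10: on BLACK (2,6): turn L to W, flip to white, move to (2,5). |black|=7
Step 11: on WHITE (2,5): turn R to N, flip to black, move to (1,5). |black|=8
Step 12: on WHITE (1,5): turn R to E, flip to black, move to (1,6). |black|=9
Step 13: on WHITE (1,6): turn R to S, flip to black, move to (2,6). |black|=10
Step 14: on WHITE (2,6): turn R to W, flip to black, move to (2,5). |black|=11
Step 15: on BLACK (2,5): turn L to S, flip to white, move to (3,5). |black|=10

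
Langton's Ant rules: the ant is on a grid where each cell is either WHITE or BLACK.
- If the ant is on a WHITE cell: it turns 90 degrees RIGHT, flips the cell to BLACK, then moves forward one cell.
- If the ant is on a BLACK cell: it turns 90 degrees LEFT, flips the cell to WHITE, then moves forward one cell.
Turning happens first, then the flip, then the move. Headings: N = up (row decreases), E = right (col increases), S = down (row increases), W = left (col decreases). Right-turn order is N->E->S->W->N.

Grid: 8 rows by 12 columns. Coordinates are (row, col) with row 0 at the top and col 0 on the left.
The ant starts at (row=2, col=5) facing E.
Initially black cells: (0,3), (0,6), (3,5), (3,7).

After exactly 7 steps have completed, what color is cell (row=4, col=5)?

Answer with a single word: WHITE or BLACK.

Step 1: on WHITE (2,5): turn R to S, flip to black, move to (3,5). |black|=5
Step 2: on BLACK (3,5): turn L to E, flip to white, move to (3,6). |black|=4
Step 3: on WHITE (3,6): turn R to S, flip to black, move to (4,6). |black|=5
Step 4: on WHITE (4,6): turn R to W, flip to black, move to (4,5). |black|=6
Step 5: on WHITE (4,5): turn R to N, flip to black, move to (3,5). |black|=7
Step 6: on WHITE (3,5): turn R to E, flip to black, move to (3,6). |black|=8
Step 7: on BLACK (3,6): turn L to N, flip to white, move to (2,6). |black|=7

Answer: BLACK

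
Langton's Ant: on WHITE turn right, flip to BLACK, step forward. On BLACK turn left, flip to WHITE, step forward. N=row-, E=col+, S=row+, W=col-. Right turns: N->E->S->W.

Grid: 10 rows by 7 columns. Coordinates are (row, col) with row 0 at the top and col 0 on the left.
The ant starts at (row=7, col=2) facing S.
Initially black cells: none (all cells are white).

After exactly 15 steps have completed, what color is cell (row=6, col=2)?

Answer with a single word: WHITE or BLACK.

Step 1: on WHITE (7,2): turn R to W, flip to black, move to (7,1). |black|=1
Step 2: on WHITE (7,1): turn R to N, flip to black, move to (6,1). |black|=2
Step 3: on WHITE (6,1): turn R to E, flip to black, move to (6,2). |black|=3
Step 4: on WHITE (6,2): turn R to S, flip to black, move to (7,2). |black|=4
Step 5: on BLACK (7,2): turn L to E, flip to white, move to (7,3). |black|=3
Step 6: on WHITE (7,3): turn R to S, flip to black, move to (8,3). |black|=4
Step 7: on WHITE (8,3): turn R to W, flip to black, move to (8,2). |black|=5
Step 8: on WHITE (8,2): turn R to N, flip to black, move to (7,2). |black|=6
Step 9: on WHITE (7,2): turn R to E, flip to black, move to (7,3). |black|=7
Step 10: on BLACK (7,3): turn L to N, flip to white, move to (6,3). |black|=6
Step 11: on WHITE (6,3): turn R to E, flip to black, move to (6,4). |black|=7
Step 12: on WHITE (6,4): turn R to S, flip to black, move to (7,4). |black|=8
Step 13: on WHITE (7,4): turn R to W, flip to black, move to (7,3). |black|=9
Step 14: on WHITE (7,3): turn R to N, flip to black, move to (6,3). |black|=10
Step 15: on BLACK (6,3): turn L to W, flip to white, move to (6,2). |black|=9

Answer: BLACK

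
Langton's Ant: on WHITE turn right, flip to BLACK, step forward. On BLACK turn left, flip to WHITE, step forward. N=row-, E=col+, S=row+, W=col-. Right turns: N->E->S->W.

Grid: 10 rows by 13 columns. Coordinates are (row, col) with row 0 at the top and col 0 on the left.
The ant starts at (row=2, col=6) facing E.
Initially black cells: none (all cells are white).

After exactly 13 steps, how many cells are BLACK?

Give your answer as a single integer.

Answer: 9

Derivation:
Step 1: on WHITE (2,6): turn R to S, flip to black, move to (3,6). |black|=1
Step 2: on WHITE (3,6): turn R to W, flip to black, move to (3,5). |black|=2
Step 3: on WHITE (3,5): turn R to N, flip to black, move to (2,5). |black|=3
Step 4: on WHITE (2,5): turn R to E, flip to black, move to (2,6). |black|=4
Step 5: on BLACK (2,6): turn L to N, flip to white, move to (1,6). |black|=3
Step 6: on WHITE (1,6): turn R to E, flip to black, move to (1,7). |black|=4
Step 7: on WHITE (1,7): turn R to S, flip to black, move to (2,7). |black|=5
Step 8: on WHITE (2,7): turn R to W, flip to black, move to (2,6). |black|=6
Step 9: on WHITE (2,6): turn R to N, flip to black, move to (1,6). |black|=7
Step 10: on BLACK (1,6): turn L to W, flip to white, move to (1,5). |black|=6
Step 11: on WHITE (1,5): turn R to N, flip to black, move to (0,5). |black|=7
Step 12: on WHITE (0,5): turn R to E, flip to black, move to (0,6). |black|=8
Step 13: on WHITE (0,6): turn R to S, flip to black, move to (1,6). |black|=9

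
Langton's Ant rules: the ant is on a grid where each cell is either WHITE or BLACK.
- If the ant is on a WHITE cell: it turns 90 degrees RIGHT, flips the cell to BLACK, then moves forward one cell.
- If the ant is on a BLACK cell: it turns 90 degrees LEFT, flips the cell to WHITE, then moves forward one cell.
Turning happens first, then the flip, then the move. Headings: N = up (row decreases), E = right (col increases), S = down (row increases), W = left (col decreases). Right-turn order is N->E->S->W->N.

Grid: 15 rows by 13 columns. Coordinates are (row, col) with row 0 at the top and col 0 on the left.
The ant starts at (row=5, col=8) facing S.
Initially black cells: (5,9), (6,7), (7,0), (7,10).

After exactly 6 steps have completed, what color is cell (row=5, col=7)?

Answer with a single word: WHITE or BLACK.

Answer: BLACK

Derivation:
Step 1: on WHITE (5,8): turn R to W, flip to black, move to (5,7). |black|=5
Step 2: on WHITE (5,7): turn R to N, flip to black, move to (4,7). |black|=6
Step 3: on WHITE (4,7): turn R to E, flip to black, move to (4,8). |black|=7
Step 4: on WHITE (4,8): turn R to S, flip to black, move to (5,8). |black|=8
Step 5: on BLACK (5,8): turn L to E, flip to white, move to (5,9). |black|=7
Step 6: on BLACK (5,9): turn L to N, flip to white, move to (4,9). |black|=6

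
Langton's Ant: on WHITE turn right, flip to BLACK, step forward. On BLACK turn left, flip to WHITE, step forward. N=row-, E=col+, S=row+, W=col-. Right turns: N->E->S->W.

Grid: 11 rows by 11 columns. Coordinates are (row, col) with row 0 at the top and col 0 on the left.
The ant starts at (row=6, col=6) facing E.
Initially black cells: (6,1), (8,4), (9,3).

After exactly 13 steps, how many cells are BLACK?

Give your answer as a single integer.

Answer: 12

Derivation:
Step 1: on WHITE (6,6): turn R to S, flip to black, move to (7,6). |black|=4
Step 2: on WHITE (7,6): turn R to W, flip to black, move to (7,5). |black|=5
Step 3: on WHITE (7,5): turn R to N, flip to black, move to (6,5). |black|=6
Step 4: on WHITE (6,5): turn R to E, flip to black, move to (6,6). |black|=7
Step 5: on BLACK (6,6): turn L to N, flip to white, move to (5,6). |black|=6
Step 6: on WHITE (5,6): turn R to E, flip to black, move to (5,7). |black|=7
Step 7: on WHITE (5,7): turn R to S, flip to black, move to (6,7). |black|=8
Step 8: on WHITE (6,7): turn R to W, flip to black, move to (6,6). |black|=9
Step 9: on WHITE (6,6): turn R to N, flip to black, move to (5,6). |black|=10
Step 10: on BLACK (5,6): turn L to W, flip to white, move to (5,5). |black|=9
Step 11: on WHITE (5,5): turn R to N, flip to black, move to (4,5). |black|=10
Step 12: on WHITE (4,5): turn R to E, flip to black, move to (4,6). |black|=11
Step 13: on WHITE (4,6): turn R to S, flip to black, move to (5,6). |black|=12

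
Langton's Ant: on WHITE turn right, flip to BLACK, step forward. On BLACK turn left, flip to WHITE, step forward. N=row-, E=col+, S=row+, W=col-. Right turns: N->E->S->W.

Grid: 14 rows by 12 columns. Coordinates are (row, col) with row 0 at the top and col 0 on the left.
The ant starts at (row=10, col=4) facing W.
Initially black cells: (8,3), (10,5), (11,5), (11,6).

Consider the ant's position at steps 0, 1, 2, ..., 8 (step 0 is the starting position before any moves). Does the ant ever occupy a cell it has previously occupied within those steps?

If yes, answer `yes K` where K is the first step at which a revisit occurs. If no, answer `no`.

Step 1: on WHITE (10,4): turn R to N, flip to black, move to (9,4). |black|=5 — new cell
Step 2: on WHITE (9,4): turn R to E, flip to black, move to (9,5). |black|=6 — new cell
Step 3: on WHITE (9,5): turn R to S, flip to black, move to (10,5). |black|=7 — new cell
Step 4: on BLACK (10,5): turn L to E, flip to white, move to (10,6). |black|=6 — new cell
Step 5: on WHITE (10,6): turn R to S, flip to black, move to (11,6). |black|=7 — new cell
Step 6: on BLACK (11,6): turn L to E, flip to white, move to (11,7). |black|=6 — new cell
Step 7: on WHITE (11,7): turn R to S, flip to black, move to (12,7). |black|=7 — new cell
Step 8: on WHITE (12,7): turn R to W, flip to black, move to (12,6). |black|=8 — new cell
No revisit within 8 steps.

Answer: no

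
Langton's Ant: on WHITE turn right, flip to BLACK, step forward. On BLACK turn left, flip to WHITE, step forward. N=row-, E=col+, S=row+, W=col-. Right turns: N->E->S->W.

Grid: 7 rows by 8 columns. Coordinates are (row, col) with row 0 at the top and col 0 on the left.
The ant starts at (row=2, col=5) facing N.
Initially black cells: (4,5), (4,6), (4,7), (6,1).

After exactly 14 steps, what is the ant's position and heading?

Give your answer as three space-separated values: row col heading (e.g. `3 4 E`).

Step 1: on WHITE (2,5): turn R to E, flip to black, move to (2,6). |black|=5
Step 2: on WHITE (2,6): turn R to S, flip to black, move to (3,6). |black|=6
Step 3: on WHITE (3,6): turn R to W, flip to black, move to (3,5). |black|=7
Step 4: on WHITE (3,5): turn R to N, flip to black, move to (2,5). |black|=8
Step 5: on BLACK (2,5): turn L to W, flip to white, move to (2,4). |black|=7
Step 6: on WHITE (2,4): turn R to N, flip to black, move to (1,4). |black|=8
Step 7: on WHITE (1,4): turn R to E, flip to black, move to (1,5). |black|=9
Step 8: on WHITE (1,5): turn R to S, flip to black, move to (2,5). |black|=10
Step 9: on WHITE (2,5): turn R to W, flip to black, move to (2,4). |black|=11
Step 10: on BLACK (2,4): turn L to S, flip to white, move to (3,4). |black|=10
Step 11: on WHITE (3,4): turn R to W, flip to black, move to (3,3). |black|=11
Step 12: on WHITE (3,3): turn R to N, flip to black, move to (2,3). |black|=12
Step 13: on WHITE (2,3): turn R to E, flip to black, move to (2,4). |black|=13
Step 14: on WHITE (2,4): turn R to S, flip to black, move to (3,4). |black|=14

Answer: 3 4 S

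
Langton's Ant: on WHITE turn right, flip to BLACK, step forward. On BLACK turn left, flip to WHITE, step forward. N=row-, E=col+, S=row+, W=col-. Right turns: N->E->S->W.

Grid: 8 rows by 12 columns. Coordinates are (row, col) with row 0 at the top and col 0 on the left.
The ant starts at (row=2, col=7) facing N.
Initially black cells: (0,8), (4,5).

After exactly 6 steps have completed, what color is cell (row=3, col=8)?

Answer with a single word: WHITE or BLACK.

Answer: BLACK

Derivation:
Step 1: on WHITE (2,7): turn R to E, flip to black, move to (2,8). |black|=3
Step 2: on WHITE (2,8): turn R to S, flip to black, move to (3,8). |black|=4
Step 3: on WHITE (3,8): turn R to W, flip to black, move to (3,7). |black|=5
Step 4: on WHITE (3,7): turn R to N, flip to black, move to (2,7). |black|=6
Step 5: on BLACK (2,7): turn L to W, flip to white, move to (2,6). |black|=5
Step 6: on WHITE (2,6): turn R to N, flip to black, move to (1,6). |black|=6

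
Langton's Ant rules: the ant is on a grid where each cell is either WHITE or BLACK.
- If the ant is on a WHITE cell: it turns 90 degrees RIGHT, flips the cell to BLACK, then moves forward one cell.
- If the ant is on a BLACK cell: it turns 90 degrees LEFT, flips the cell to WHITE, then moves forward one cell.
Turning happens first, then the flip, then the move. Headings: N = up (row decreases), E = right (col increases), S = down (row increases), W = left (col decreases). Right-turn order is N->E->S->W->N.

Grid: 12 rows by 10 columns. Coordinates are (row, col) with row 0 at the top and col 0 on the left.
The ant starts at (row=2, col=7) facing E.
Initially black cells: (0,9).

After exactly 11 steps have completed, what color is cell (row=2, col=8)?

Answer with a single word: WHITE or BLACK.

Answer: BLACK

Derivation:
Step 1: on WHITE (2,7): turn R to S, flip to black, move to (3,7). |black|=2
Step 2: on WHITE (3,7): turn R to W, flip to black, move to (3,6). |black|=3
Step 3: on WHITE (3,6): turn R to N, flip to black, move to (2,6). |black|=4
Step 4: on WHITE (2,6): turn R to E, flip to black, move to (2,7). |black|=5
Step 5: on BLACK (2,7): turn L to N, flip to white, move to (1,7). |black|=4
Step 6: on WHITE (1,7): turn R to E, flip to black, move to (1,8). |black|=5
Step 7: on WHITE (1,8): turn R to S, flip to black, move to (2,8). |black|=6
Step 8: on WHITE (2,8): turn R to W, flip to black, move to (2,7). |black|=7
Step 9: on WHITE (2,7): turn R to N, flip to black, move to (1,7). |black|=8
Step 10: on BLACK (1,7): turn L to W, flip to white, move to (1,6). |black|=7
Step 11: on WHITE (1,6): turn R to N, flip to black, move to (0,6). |black|=8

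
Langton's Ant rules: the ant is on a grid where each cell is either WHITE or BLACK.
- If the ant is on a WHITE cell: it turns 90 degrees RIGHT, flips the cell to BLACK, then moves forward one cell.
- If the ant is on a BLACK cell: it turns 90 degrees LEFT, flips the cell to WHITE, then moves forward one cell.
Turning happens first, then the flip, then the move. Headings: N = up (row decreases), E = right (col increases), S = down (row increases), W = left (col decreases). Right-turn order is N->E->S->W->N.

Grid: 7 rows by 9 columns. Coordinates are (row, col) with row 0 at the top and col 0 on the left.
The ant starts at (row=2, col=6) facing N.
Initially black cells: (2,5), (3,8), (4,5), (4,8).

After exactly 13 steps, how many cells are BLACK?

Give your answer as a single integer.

Answer: 9

Derivation:
Step 1: on WHITE (2,6): turn R to E, flip to black, move to (2,7). |black|=5
Step 2: on WHITE (2,7): turn R to S, flip to black, move to (3,7). |black|=6
Step 3: on WHITE (3,7): turn R to W, flip to black, move to (3,6). |black|=7
Step 4: on WHITE (3,6): turn R to N, flip to black, move to (2,6). |black|=8
Step 5: on BLACK (2,6): turn L to W, flip to white, move to (2,5). |black|=7
Step 6: on BLACK (2,5): turn L to S, flip to white, move to (3,5). |black|=6
Step 7: on WHITE (3,5): turn R to W, flip to black, move to (3,4). |black|=7
Step 8: on WHITE (3,4): turn R to N, flip to black, move to (2,4). |black|=8
Step 9: on WHITE (2,4): turn R to E, flip to black, move to (2,5). |black|=9
Step 10: on WHITE (2,5): turn R to S, flip to black, move to (3,5). |black|=10
Step 11: on BLACK (3,5): turn L to E, flip to white, move to (3,6). |black|=9
Step 12: on BLACK (3,6): turn L to N, flip to white, move to (2,6). |black|=8
Step 13: on WHITE (2,6): turn R to E, flip to black, move to (2,7). |black|=9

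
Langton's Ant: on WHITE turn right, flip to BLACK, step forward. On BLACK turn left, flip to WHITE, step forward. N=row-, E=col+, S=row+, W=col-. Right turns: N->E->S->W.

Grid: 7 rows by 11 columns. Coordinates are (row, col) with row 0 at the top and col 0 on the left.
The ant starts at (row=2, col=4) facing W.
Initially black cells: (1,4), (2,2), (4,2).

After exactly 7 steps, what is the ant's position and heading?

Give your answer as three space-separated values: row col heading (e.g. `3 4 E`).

Answer: 2 3 S

Derivation:
Step 1: on WHITE (2,4): turn R to N, flip to black, move to (1,4). |black|=4
Step 2: on BLACK (1,4): turn L to W, flip to white, move to (1,3). |black|=3
Step 3: on WHITE (1,3): turn R to N, flip to black, move to (0,3). |black|=4
Step 4: on WHITE (0,3): turn R to E, flip to black, move to (0,4). |black|=5
Step 5: on WHITE (0,4): turn R to S, flip to black, move to (1,4). |black|=6
Step 6: on WHITE (1,4): turn R to W, flip to black, move to (1,3). |black|=7
Step 7: on BLACK (1,3): turn L to S, flip to white, move to (2,3). |black|=6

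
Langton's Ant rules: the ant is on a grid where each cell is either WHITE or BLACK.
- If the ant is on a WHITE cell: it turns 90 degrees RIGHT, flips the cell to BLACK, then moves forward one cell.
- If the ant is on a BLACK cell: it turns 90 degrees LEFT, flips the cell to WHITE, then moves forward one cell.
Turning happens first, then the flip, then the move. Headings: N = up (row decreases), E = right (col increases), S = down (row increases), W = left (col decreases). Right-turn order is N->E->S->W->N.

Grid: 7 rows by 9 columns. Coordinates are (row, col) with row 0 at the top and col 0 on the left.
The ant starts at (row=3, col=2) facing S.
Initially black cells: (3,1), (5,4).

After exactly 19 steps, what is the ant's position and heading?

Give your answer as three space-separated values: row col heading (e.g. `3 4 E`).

Step 1: on WHITE (3,2): turn R to W, flip to black, move to (3,1). |black|=3
Step 2: on BLACK (3,1): turn L to S, flip to white, move to (4,1). |black|=2
Step 3: on WHITE (4,1): turn R to W, flip to black, move to (4,0). |black|=3
Step 4: on WHITE (4,0): turn R to N, flip to black, move to (3,0). |black|=4
Step 5: on WHITE (3,0): turn R to E, flip to black, move to (3,1). |black|=5
Step 6: on WHITE (3,1): turn R to S, flip to black, move to (4,1). |black|=6
Step 7: on BLACK (4,1): turn L to E, flip to white, move to (4,2). |black|=5
Step 8: on WHITE (4,2): turn R to S, flip to black, move to (5,2). |black|=6
Step 9: on WHITE (5,2): turn R to W, flip to black, move to (5,1). |black|=7
Step 10: on WHITE (5,1): turn R to N, flip to black, move to (4,1). |black|=8
Step 11: on WHITE (4,1): turn R to E, flip to black, move to (4,2). |black|=9
Step 12: on BLACK (4,2): turn L to N, flip to white, move to (3,2). |black|=8
Step 13: on BLACK (3,2): turn L to W, flip to white, move to (3,1). |black|=7
Step 14: on BLACK (3,1): turn L to S, flip to white, move to (4,1). |black|=6
Step 15: on BLACK (4,1): turn L to E, flip to white, move to (4,2). |black|=5
Step 16: on WHITE (4,2): turn R to S, flip to black, move to (5,2). |black|=6
Step 17: on BLACK (5,2): turn L to E, flip to white, move to (5,3). |black|=5
Step 18: on WHITE (5,3): turn R to S, flip to black, move to (6,3). |black|=6
Step 19: on WHITE (6,3): turn R to W, flip to black, move to (6,2). |black|=7

Answer: 6 2 W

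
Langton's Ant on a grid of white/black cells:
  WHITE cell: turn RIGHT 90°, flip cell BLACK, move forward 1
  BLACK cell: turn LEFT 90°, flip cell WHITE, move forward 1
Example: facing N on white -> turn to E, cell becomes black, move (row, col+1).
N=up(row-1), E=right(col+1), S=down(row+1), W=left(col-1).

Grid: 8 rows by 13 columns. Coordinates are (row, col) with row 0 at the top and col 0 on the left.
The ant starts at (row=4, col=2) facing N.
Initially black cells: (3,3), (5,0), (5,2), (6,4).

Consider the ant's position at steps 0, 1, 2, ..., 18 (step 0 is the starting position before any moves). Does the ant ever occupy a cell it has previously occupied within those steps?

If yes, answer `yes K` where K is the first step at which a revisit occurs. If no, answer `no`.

Step 1: on WHITE (4,2): turn R to E, flip to black, move to (4,3). |black|=5 — new cell
Step 2: on WHITE (4,3): turn R to S, flip to black, move to (5,3). |black|=6 — new cell
Step 3: on WHITE (5,3): turn R to W, flip to black, move to (5,2). |black|=7 — new cell
Step 4: on BLACK (5,2): turn L to S, flip to white, move to (6,2). |black|=6 — new cell
Step 5: on WHITE (6,2): turn R to W, flip to black, move to (6,1). |black|=7 — new cell
Step 6: on WHITE (6,1): turn R to N, flip to black, move to (5,1). |black|=8 — new cell
Step 7: on WHITE (5,1): turn R to E, flip to black, move to (5,2). |black|=9 — REVISIT

Answer: yes 7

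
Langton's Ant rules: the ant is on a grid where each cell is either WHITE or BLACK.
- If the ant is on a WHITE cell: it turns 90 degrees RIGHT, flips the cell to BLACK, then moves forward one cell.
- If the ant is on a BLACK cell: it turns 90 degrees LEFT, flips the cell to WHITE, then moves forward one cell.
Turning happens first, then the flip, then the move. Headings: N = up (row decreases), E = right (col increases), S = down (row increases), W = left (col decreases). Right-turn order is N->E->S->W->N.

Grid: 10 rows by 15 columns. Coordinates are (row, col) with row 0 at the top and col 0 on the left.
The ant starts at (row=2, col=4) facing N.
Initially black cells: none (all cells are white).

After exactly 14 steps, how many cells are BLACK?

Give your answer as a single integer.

Step 1: on WHITE (2,4): turn R to E, flip to black, move to (2,5). |black|=1
Step 2: on WHITE (2,5): turn R to S, flip to black, move to (3,5). |black|=2
Step 3: on WHITE (3,5): turn R to W, flip to black, move to (3,4). |black|=3
Step 4: on WHITE (3,4): turn R to N, flip to black, move to (2,4). |black|=4
Step 5: on BLACK (2,4): turn L to W, flip to white, move to (2,3). |black|=3
Step 6: on WHITE (2,3): turn R to N, flip to black, move to (1,3). |black|=4
Step 7: on WHITE (1,3): turn R to E, flip to black, move to (1,4). |black|=5
Step 8: on WHITE (1,4): turn R to S, flip to black, move to (2,4). |black|=6
Step 9: on WHITE (2,4): turn R to W, flip to black, move to (2,3). |black|=7
Step 10: on BLACK (2,3): turn L to S, flip to white, move to (3,3). |black|=6
Step 11: on WHITE (3,3): turn R to W, flip to black, move to (3,2). |black|=7
Step 12: on WHITE (3,2): turn R to N, flip to black, move to (2,2). |black|=8
Step 13: on WHITE (2,2): turn R to E, flip to black, move to (2,3). |black|=9
Step 14: on WHITE (2,3): turn R to S, flip to black, move to (3,3). |black|=10

Answer: 10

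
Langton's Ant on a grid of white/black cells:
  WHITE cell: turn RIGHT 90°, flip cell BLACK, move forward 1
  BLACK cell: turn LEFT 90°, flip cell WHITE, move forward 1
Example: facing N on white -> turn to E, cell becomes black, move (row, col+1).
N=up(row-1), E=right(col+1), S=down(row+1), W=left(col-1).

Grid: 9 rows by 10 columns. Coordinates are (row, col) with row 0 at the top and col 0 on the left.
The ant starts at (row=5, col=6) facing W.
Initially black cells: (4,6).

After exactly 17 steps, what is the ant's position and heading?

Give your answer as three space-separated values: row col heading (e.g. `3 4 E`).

Step 1: on WHITE (5,6): turn R to N, flip to black, move to (4,6). |black|=2
Step 2: on BLACK (4,6): turn L to W, flip to white, move to (4,5). |black|=1
Step 3: on WHITE (4,5): turn R to N, flip to black, move to (3,5). |black|=2
Step 4: on WHITE (3,5): turn R to E, flip to black, move to (3,6). |black|=3
Step 5: on WHITE (3,6): turn R to S, flip to black, move to (4,6). |black|=4
Step 6: on WHITE (4,6): turn R to W, flip to black, move to (4,5). |black|=5
Step 7: on BLACK (4,5): turn L to S, flip to white, move to (5,5). |black|=4
Step 8: on WHITE (5,5): turn R to W, flip to black, move to (5,4). |black|=5
Step 9: on WHITE (5,4): turn R to N, flip to black, move to (4,4). |black|=6
Step 10: on WHITE (4,4): turn R to E, flip to black, move to (4,5). |black|=7
Step 11: on WHITE (4,5): turn R to S, flip to black, move to (5,5). |black|=8
Step 12: on BLACK (5,5): turn L to E, flip to white, move to (5,6). |black|=7
Step 13: on BLACK (5,6): turn L to N, flip to white, move to (4,6). |black|=6
Step 14: on BLACK (4,6): turn L to W, flip to white, move to (4,5). |black|=5
Step 15: on BLACK (4,5): turn L to S, flip to white, move to (5,5). |black|=4
Step 16: on WHITE (5,5): turn R to W, flip to black, move to (5,4). |black|=5
Step 17: on BLACK (5,4): turn L to S, flip to white, move to (6,4). |black|=4

Answer: 6 4 S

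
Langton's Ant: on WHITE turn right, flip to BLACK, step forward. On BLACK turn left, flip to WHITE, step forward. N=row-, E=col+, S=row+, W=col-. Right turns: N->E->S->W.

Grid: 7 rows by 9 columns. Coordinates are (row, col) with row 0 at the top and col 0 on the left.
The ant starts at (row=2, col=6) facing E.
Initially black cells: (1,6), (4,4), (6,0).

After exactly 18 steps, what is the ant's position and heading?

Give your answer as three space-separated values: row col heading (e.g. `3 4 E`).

Answer: 3 7 E

Derivation:
Step 1: on WHITE (2,6): turn R to S, flip to black, move to (3,6). |black|=4
Step 2: on WHITE (3,6): turn R to W, flip to black, move to (3,5). |black|=5
Step 3: on WHITE (3,5): turn R to N, flip to black, move to (2,5). |black|=6
Step 4: on WHITE (2,5): turn R to E, flip to black, move to (2,6). |black|=7
Step 5: on BLACK (2,6): turn L to N, flip to white, move to (1,6). |black|=6
Step 6: on BLACK (1,6): turn L to W, flip to white, move to (1,5). |black|=5
Step 7: on WHITE (1,5): turn R to N, flip to black, move to (0,5). |black|=6
Step 8: on WHITE (0,5): turn R to E, flip to black, move to (0,6). |black|=7
Step 9: on WHITE (0,6): turn R to S, flip to black, move to (1,6). |black|=8
Step 10: on WHITE (1,6): turn R to W, flip to black, move to (1,5). |black|=9
Step 11: on BLACK (1,5): turn L to S, flip to white, move to (2,5). |black|=8
Step 12: on BLACK (2,5): turn L to E, flip to white, move to (2,6). |black|=7
Step 13: on WHITE (2,6): turn R to S, flip to black, move to (3,6). |black|=8
Step 14: on BLACK (3,6): turn L to E, flip to white, move to (3,7). |black|=7
Step 15: on WHITE (3,7): turn R to S, flip to black, move to (4,7). |black|=8
Step 16: on WHITE (4,7): turn R to W, flip to black, move to (4,6). |black|=9
Step 17: on WHITE (4,6): turn R to N, flip to black, move to (3,6). |black|=10
Step 18: on WHITE (3,6): turn R to E, flip to black, move to (3,7). |black|=11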